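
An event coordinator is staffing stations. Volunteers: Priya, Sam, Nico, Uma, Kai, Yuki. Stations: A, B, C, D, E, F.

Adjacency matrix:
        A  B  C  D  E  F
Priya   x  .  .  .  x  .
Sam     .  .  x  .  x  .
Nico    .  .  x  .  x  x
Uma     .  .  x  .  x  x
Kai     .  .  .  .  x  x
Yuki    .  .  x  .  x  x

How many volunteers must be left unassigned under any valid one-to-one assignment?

2

For example, pair Priya-A, Sam-C, Nico-F, Uma-E.
The set {Sam, Nico, Uma, Kai, Yuki} has only 3 neighbours ({C, E, F}), so by Hall's theorem at most 4 of the 6 volunteers can be matched.
That matches 4 of the 6, leaving 2 unmatched; no matching can do better.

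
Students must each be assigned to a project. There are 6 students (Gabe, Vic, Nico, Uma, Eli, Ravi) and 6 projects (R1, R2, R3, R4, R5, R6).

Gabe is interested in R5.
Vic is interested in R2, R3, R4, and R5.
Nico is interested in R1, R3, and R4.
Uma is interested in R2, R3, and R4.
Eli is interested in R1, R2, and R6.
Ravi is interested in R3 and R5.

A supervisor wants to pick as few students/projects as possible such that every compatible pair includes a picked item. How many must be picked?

6

{Gabe, Vic, Nico, Uma, Eli, Ravi} is a vertex cover of size 6: every edge has an endpoint in this set.
No smaller cover exists because Gabe–R5, Vic–R4, Nico–R1, Uma–R2, Eli–R6, Ravi–R3 is a matching of size 6, and a cover must include an endpoint of each of these disjoint edges (König's theorem).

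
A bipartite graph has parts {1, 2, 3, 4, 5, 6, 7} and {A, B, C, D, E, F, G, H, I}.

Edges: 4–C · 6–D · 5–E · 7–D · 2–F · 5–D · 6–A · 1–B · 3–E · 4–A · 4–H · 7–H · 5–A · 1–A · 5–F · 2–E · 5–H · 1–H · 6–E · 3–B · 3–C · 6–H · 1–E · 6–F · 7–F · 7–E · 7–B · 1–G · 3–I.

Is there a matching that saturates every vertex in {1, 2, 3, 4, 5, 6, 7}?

Yes

For example, pair 1-G, 2-F, 3-B, 4-C, 5-A, 6-H, 7-E.
All 7 left vertices are covered.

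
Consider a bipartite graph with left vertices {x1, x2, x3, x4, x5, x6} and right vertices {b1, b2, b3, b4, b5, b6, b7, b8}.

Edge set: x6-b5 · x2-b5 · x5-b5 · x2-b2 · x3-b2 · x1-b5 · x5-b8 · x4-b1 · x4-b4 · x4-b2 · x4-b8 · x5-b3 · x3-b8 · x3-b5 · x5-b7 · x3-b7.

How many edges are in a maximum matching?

One maximum matching: x1–b5, x2–b2, x3–b7, x4–b8, x5–b3.
The set {x1, x6} has only 1 neighbour ({b5}), so by Hall's theorem at most 5 of the 6 left vertices can be matched.

5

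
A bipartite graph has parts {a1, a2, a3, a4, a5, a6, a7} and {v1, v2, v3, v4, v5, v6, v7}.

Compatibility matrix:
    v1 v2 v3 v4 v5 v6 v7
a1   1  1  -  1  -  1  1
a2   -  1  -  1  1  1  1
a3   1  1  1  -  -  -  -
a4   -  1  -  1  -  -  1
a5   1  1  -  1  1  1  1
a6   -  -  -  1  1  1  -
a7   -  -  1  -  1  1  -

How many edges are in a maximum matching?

For example, pair a1→v1, a2→v2, a3→v3, a4→v7, a5→v5, a6→v4, a7→v6.
All 7 left vertices are matched, so no larger matching exists.

7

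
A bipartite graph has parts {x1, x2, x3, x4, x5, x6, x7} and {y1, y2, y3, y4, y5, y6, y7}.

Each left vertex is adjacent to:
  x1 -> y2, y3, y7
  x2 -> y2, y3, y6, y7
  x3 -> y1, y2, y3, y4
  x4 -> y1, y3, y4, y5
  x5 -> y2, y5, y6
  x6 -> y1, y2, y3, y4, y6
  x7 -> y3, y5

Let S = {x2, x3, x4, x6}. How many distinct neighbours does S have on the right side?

7

The union of neighbours of {x2, x3, x4, x6} is {y1, y2, y3, y4, y5, y6, y7}, which has 7 elements.
Since |N(S)| = 7 ≥ |S| = 4, Hall's condition holds for this subset.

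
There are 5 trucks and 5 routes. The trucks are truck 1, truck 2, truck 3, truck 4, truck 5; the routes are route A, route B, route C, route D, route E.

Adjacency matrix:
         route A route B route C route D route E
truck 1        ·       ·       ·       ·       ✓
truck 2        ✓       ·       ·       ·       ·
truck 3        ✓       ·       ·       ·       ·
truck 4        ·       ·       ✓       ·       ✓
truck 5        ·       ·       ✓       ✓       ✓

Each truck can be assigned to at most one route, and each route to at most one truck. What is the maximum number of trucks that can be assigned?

4

One maximum matching: truck 1→route E, truck 2→route A, truck 4→route C, truck 5→route D.
The set {truck 2, truck 3} has only 1 neighbour ({route A}), so by Hall's theorem at most 4 of the 5 trucks can be matched.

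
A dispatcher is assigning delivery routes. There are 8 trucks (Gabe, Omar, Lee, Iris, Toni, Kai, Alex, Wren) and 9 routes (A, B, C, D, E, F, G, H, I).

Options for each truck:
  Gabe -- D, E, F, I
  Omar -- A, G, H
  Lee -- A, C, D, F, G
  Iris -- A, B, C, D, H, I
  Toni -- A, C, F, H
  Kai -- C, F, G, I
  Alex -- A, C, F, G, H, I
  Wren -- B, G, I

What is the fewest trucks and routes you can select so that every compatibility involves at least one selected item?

A maximum matching has 8 edges (e.g. Gabe–E, Omar–H, Lee–G, Iris–A, Toni–C, Kai–I, Alex–F, Wren–B).
By König's theorem the minimum vertex cover has the same size. One such cover is {Gabe, Omar, Lee, Iris, Toni, Kai, Alex, Wren}.

8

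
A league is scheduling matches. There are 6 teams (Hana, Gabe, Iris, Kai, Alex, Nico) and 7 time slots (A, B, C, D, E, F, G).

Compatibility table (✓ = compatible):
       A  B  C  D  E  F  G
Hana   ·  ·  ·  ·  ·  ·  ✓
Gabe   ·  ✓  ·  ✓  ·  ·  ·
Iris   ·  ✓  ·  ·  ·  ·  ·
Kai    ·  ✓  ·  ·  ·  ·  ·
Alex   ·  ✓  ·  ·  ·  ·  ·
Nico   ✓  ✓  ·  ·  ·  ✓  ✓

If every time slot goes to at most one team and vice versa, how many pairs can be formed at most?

4

For example, pair Hana→G, Gabe→D, Iris→B, Nico→F.
The set {Iris, Kai, Alex} has only 1 neighbour ({B}), so by Hall's theorem at most 4 of the 6 teams can be matched.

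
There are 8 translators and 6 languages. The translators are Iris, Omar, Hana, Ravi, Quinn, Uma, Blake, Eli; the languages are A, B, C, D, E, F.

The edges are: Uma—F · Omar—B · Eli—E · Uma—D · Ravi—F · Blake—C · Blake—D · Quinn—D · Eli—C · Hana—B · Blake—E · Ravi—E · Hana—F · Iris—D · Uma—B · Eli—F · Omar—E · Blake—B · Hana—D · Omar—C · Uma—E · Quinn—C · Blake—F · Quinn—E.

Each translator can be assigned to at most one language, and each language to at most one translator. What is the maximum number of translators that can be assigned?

One maximum matching: Iris-D, Omar-C, Hana-B, Ravi-F, Quinn-E.
The set {Iris, Omar, Hana, Ravi, Quinn, Uma, Blake, Eli} has only 5 neighbours ({B, C, D, E, F}), so by Hall's theorem at most 5 of the 8 translators can be matched.

5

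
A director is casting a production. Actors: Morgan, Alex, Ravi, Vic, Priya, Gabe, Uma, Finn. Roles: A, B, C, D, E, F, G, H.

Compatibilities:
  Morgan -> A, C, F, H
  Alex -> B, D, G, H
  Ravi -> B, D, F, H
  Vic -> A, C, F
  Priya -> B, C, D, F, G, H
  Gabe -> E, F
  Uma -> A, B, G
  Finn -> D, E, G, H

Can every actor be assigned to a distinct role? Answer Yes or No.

Yes

A valid assignment of size 8: Morgan-C, Alex-G, Ravi-D, Vic-A, Priya-H, Gabe-F, Uma-B, Finn-E.
Every actor is matched, so this is a perfect matching.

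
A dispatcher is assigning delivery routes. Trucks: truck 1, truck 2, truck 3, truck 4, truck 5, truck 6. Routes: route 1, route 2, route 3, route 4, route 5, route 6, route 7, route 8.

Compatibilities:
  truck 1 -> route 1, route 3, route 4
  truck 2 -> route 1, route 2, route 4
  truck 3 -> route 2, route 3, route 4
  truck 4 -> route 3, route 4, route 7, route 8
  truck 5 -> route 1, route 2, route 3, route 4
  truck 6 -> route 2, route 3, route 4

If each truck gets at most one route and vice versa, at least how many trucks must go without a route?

For example, pair truck 1→route 3, truck 2→route 1, truck 3→route 4, truck 4→route 7, truck 5→route 2.
The set {truck 1, truck 2, truck 3, truck 5, truck 6} has only 4 neighbours ({route 1, route 2, route 3, route 4}), so by Hall's theorem at most 5 of the 6 trucks can be matched.
That matches 5 of the 6, leaving 1 unmatched; no matching can do better.

1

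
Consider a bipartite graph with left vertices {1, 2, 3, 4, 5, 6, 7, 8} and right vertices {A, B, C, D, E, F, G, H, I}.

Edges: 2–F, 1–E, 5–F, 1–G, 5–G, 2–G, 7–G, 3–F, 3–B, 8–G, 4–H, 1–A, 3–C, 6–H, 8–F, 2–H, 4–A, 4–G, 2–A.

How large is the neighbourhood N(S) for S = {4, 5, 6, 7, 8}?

4

The union of neighbours of {4, 5, 6, 7, 8} is {A, F, G, H}, which has 4 elements.
Since |N(S)| = 4 < |S| = 5, Hall's condition fails for this subset.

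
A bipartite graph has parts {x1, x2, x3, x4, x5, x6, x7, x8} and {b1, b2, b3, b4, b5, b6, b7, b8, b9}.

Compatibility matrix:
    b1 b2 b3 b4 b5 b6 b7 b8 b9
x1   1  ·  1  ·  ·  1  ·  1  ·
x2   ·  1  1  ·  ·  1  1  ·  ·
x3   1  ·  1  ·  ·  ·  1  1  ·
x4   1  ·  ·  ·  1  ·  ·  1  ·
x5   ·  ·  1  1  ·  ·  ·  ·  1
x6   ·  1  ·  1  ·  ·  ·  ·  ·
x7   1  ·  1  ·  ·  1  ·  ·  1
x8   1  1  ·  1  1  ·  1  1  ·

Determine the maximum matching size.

For example, pair x1-b8, x2-b3, x3-b1, x4-b5, x5-b4, x6-b2, x7-b6, x8-b7.
All 8 left vertices are matched, so no larger matching exists.

8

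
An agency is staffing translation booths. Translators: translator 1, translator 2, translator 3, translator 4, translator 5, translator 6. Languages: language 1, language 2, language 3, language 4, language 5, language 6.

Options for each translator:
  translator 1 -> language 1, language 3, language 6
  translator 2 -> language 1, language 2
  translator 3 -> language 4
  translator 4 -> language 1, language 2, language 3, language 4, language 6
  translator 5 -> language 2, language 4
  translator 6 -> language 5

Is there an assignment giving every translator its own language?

A valid assignment of size 6: translator 1-language 3, translator 2-language 1, translator 3-language 4, translator 4-language 6, translator 5-language 2, translator 6-language 5.
All 6 translators are covered.

Yes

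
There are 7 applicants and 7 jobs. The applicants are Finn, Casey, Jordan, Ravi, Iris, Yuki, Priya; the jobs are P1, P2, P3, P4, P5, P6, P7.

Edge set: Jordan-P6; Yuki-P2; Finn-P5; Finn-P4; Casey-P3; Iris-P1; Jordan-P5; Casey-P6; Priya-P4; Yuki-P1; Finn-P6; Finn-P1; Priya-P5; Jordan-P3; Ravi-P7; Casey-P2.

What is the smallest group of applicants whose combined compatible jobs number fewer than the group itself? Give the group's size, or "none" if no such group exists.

A matching saturating every applicant exists, for instance Finn→P4, Casey→P3, Jordan→P6, Ravi→P7, Iris→P1, Yuki→P2, Priya→P5.
By Hall's marriage theorem, this means |N(S)| ≥ |S| for every subset S, so no violating subset exists.

none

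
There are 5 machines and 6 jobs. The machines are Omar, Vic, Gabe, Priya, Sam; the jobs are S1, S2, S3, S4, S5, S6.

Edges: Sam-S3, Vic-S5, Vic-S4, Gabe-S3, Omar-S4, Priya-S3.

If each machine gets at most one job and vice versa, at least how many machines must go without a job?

2

A valid assignment of size 3: Omar–S4, Vic–S5, Gabe–S3.
The set {Gabe, Priya, Sam} has only 1 neighbour ({S3}), so by Hall's theorem at most 3 of the 5 machines can be matched.
That matches 3 of the 5, leaving 2 unmatched; no matching can do better.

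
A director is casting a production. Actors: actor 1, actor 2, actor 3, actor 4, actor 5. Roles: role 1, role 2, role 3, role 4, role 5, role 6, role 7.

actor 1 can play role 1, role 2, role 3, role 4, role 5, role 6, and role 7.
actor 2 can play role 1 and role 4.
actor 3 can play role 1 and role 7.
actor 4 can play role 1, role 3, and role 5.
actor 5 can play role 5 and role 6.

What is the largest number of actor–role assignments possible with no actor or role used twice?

5

For example, pair actor 1→role 1, actor 2→role 4, actor 3→role 7, actor 4→role 3, actor 5→role 5.
This saturates every actor, so 5 is the maximum.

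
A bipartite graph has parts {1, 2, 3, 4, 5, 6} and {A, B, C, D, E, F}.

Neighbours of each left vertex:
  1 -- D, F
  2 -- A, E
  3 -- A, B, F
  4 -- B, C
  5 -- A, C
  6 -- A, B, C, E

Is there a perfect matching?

Yes

One maximum matching: 1-D, 2-E, 3-F, 4-C, 5-A, 6-B.
Every left vertex is matched, so this is a perfect matching.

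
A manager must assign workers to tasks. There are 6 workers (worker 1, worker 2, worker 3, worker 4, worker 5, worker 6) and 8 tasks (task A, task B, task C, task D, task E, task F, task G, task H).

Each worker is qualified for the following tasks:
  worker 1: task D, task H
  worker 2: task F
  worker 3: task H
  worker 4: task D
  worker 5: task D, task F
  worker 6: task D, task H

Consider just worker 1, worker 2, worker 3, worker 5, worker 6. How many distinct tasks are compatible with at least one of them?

The union of neighbours of {worker 1, worker 2, worker 3, worker 5, worker 6} is {task D, task F, task H}, which has 3 elements.
Since |N(S)| = 3 < |S| = 5, Hall's condition fails for this subset.

3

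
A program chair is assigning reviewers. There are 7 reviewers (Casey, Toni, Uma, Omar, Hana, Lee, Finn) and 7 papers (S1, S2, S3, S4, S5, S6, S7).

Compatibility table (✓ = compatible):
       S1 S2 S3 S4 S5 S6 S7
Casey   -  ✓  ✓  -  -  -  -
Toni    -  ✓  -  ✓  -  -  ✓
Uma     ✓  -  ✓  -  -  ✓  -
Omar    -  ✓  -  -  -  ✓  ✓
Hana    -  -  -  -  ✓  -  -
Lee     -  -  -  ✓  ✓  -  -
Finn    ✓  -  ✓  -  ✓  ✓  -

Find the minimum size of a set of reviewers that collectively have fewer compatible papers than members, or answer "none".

none

A matching saturating every reviewer exists, for instance Casey→S3, Toni→S2, Uma→S1, Omar→S7, Hana→S5, Lee→S4, Finn→S6.
By Hall's marriage theorem, this means |N(S)| ≥ |S| for every subset S, so no violating subset exists.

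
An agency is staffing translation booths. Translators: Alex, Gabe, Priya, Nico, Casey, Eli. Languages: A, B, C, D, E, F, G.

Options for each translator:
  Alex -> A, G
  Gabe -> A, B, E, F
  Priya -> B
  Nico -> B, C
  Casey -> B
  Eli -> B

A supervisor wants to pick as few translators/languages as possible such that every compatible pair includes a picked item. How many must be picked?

4

A maximum matching has 4 edges (e.g. Alex–G, Gabe–E, Priya–B, Nico–C).
By König's theorem the minimum vertex cover has the same size. One such cover is {Alex, Gabe, Nico, B}.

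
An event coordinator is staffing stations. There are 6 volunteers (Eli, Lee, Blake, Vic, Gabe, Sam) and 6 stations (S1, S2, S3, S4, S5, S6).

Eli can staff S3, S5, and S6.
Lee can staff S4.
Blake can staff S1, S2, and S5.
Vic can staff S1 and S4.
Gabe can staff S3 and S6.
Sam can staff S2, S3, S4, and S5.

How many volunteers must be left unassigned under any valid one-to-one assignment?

For example, pair Eli–S3, Lee–S4, Blake–S5, Vic–S1, Gabe–S6, Sam–S2.
All 6 volunteers are matched, so no larger matching exists.
That matches 6 of the 6, leaving 0 unmatched; no matching can do better.

0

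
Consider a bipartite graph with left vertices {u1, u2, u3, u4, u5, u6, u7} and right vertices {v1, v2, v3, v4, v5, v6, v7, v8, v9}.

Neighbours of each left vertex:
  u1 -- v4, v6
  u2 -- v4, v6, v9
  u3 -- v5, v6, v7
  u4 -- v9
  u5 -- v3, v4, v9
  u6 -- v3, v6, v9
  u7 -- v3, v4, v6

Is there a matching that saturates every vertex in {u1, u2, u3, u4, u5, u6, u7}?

The set {u1, u2, u4, u5, u6, u7} has only 4 neighbours ({v3, v4, v6, v9}), so by Hall's theorem at most 5 of the 7 left vertices can be matched.
Hence no matching covers every left vertex.

No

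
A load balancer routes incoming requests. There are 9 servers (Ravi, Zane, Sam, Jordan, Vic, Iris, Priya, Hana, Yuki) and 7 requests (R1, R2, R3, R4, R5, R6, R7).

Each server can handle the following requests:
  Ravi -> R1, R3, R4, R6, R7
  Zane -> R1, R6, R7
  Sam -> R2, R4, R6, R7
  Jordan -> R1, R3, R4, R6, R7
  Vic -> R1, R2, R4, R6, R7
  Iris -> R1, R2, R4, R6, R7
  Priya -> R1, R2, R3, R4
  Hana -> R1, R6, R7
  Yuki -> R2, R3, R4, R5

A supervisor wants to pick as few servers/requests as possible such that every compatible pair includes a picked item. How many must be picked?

A maximum matching has 7 edges (e.g. Ravi–R4, Zane–R1, Sam–R7, Jordan–R3, Vic–R2, Iris–R6, Yuki–R5).
By König's theorem the minimum vertex cover has the same size. One such cover is {Yuki, R1, R2, R3, R4, R6, R7}.

7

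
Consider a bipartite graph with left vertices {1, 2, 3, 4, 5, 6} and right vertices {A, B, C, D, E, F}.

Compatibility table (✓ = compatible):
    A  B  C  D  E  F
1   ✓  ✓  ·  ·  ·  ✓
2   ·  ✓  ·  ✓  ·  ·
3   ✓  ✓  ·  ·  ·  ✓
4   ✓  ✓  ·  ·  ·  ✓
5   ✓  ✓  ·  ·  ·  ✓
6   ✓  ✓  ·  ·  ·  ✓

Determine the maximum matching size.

For example, pair 1–A, 2–D, 3–F, 4–B.
The set {1, 3, 4, 5, 6} has only 3 neighbours ({A, B, F}), so by Hall's theorem at most 4 of the 6 left vertices can be matched.

4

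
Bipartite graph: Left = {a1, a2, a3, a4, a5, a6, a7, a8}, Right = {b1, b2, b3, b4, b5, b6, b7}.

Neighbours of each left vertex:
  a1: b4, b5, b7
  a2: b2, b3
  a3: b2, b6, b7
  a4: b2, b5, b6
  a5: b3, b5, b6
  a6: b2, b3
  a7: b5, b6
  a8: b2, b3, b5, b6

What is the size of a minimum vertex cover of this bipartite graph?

6

A maximum matching has 6 edges (e.g. a1–b4, a2–b2, a3–b7, a4–b5, a5–b6, a6–b3).
By König's theorem the minimum vertex cover has the same size. One such cover is {a1, a3, b2, b3, b5, b6}.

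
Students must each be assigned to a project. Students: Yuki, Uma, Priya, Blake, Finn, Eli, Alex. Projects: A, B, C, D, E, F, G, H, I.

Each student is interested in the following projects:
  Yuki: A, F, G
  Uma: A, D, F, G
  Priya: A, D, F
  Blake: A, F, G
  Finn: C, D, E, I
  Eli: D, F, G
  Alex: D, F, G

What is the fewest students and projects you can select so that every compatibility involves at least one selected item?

5

A maximum matching has 5 edges (e.g. Yuki–G, Uma–A, Priya–D, Blake–F, Finn–E).
By König's theorem the minimum vertex cover has the same size. One such cover is {Finn, A, D, F, G}.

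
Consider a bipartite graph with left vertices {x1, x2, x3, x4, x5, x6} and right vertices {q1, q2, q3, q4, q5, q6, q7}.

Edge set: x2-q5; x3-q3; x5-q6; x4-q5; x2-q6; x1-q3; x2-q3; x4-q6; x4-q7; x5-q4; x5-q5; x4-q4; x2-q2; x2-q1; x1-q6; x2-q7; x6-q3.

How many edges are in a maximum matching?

A valid assignment of size 5: x1-q6, x2-q1, x3-q3, x4-q7, x5-q5.
The set {x3, x6} has only 1 neighbour ({q3}), so by Hall's theorem at most 5 of the 6 left vertices can be matched.

5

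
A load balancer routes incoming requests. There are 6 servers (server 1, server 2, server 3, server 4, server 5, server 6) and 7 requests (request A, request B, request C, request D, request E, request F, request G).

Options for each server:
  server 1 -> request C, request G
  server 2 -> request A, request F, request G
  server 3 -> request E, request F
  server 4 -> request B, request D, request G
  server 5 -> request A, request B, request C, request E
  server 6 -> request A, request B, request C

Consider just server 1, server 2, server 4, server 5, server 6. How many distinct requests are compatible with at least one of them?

7

The union of neighbours of {server 1, server 2, server 4, server 5, server 6} is {request A, request B, request C, request D, request E, request F, request G}, which has 7 elements.
Since |N(S)| = 7 ≥ |S| = 5, Hall's condition holds for this subset.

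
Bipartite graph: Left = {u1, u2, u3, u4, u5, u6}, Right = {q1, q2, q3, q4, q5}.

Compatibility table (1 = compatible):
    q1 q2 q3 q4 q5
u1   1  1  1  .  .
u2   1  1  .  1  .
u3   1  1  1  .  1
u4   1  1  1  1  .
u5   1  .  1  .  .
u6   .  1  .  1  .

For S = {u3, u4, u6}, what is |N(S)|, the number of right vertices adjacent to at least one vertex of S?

The union of neighbours of {u3, u4, u6} is {q1, q2, q3, q4, q5}, which has 5 elements.
Since |N(S)| = 5 ≥ |S| = 3, Hall's condition holds for this subset.

5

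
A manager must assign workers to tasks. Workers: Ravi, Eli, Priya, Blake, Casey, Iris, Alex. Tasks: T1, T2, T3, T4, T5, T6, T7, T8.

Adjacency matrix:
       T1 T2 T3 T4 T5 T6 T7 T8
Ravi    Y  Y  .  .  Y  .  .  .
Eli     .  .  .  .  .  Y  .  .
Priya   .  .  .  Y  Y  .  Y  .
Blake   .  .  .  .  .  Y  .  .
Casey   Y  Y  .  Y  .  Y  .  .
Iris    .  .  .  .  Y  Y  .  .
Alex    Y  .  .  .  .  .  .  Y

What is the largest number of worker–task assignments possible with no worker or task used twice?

For example, pair Ravi-T2, Eli-T6, Priya-T7, Casey-T1, Iris-T5, Alex-T8.
The set {Eli, Blake} has only 1 neighbour ({T6}), so by Hall's theorem at most 6 of the 7 workers can be matched.

6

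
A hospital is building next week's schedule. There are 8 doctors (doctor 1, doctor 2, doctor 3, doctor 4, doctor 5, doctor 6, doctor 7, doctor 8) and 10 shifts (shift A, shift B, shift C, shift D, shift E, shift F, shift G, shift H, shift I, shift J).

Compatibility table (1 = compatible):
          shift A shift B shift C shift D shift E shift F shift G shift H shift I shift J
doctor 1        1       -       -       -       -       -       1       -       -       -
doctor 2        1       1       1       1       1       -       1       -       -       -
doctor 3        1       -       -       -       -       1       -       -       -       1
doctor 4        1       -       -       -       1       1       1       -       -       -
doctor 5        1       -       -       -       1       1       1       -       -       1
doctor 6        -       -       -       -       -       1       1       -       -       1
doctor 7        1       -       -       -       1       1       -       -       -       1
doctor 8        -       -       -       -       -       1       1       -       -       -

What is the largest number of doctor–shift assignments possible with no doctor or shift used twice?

For example, pair doctor 1-shift A, doctor 2-shift D, doctor 3-shift F, doctor 4-shift E, doctor 5-shift G, doctor 6-shift J.
The set {doctor 1, doctor 3, doctor 4, doctor 5, doctor 6, doctor 7, doctor 8} has only 5 neighbours ({shift A, shift E, shift F, shift G, shift J}), so by Hall's theorem at most 6 of the 8 doctors can be matched.

6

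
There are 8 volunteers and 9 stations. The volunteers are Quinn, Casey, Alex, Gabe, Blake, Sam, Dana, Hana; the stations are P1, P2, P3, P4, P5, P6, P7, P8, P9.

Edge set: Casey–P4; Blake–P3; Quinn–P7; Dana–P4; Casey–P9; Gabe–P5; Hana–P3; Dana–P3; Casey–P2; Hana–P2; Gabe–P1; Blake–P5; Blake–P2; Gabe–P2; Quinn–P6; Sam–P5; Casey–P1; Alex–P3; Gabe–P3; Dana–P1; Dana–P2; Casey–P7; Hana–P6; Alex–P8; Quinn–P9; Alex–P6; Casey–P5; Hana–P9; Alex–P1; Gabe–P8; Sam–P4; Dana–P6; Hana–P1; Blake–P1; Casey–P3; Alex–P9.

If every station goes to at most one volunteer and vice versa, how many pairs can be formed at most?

8

One maximum matching: Quinn-P9, Casey-P7, Alex-P8, Gabe-P2, Blake-P5, Sam-P4, Dana-P3, Hana-P1.
All 8 volunteers are matched, so no larger matching exists.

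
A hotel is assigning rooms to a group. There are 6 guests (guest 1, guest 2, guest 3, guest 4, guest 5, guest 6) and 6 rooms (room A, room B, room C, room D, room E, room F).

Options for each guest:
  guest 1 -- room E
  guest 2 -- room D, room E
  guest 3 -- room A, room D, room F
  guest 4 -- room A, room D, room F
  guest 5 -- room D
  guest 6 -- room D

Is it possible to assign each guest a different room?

The set {guest 1, guest 2, guest 5, guest 6} has only 2 neighbours ({room D, room E}), so by Hall's theorem at most 4 of the 6 guests can be matched.
Hence no matching covers every guest.

No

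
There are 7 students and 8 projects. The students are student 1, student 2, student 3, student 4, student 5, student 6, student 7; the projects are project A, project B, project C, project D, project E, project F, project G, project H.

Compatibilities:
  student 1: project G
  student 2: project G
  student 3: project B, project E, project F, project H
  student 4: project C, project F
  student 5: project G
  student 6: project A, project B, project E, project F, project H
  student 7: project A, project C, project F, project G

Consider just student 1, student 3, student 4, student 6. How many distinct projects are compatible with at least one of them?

7

The union of neighbours of {student 1, student 3, student 4, student 6} is {project A, project B, project C, project E, project F, project G, project H}, which has 7 elements.
Since |N(S)| = 7 ≥ |S| = 4, Hall's condition holds for this subset.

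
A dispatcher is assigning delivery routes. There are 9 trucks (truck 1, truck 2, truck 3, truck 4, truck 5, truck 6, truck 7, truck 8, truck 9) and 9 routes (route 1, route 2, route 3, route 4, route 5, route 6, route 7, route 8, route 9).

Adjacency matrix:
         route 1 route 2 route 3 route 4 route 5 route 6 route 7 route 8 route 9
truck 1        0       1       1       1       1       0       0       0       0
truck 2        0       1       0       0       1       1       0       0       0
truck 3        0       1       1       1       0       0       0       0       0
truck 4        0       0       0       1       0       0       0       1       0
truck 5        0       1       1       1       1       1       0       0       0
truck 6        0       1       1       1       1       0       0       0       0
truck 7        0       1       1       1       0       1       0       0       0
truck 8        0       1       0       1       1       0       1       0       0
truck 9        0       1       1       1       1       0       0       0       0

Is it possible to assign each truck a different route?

No

The set {truck 1, truck 2, truck 3, truck 5, truck 6, truck 7, truck 9} has only 5 neighbours ({route 2, route 3, route 4, route 5, route 6}), so by Hall's theorem at most 7 of the 9 trucks can be matched.
Hence no matching covers every truck.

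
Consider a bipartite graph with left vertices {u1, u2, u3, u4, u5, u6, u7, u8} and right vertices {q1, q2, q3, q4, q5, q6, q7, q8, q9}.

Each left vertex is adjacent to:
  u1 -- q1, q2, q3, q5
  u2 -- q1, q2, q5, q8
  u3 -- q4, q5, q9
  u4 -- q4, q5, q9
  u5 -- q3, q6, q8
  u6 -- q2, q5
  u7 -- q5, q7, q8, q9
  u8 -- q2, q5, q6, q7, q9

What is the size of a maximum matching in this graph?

8

One maximum matching: u1–q3, u2–q8, u3–q4, u4–q5, u5–q6, u6–q2, u7–q7, u8–q9.
All 8 left vertices are matched, so no larger matching exists.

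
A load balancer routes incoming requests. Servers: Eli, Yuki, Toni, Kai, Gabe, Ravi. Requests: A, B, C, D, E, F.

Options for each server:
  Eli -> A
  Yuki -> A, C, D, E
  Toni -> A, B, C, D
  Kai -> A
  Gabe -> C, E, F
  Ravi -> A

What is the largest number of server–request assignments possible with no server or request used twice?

For example, pair Eli-A, Yuki-C, Toni-B, Gabe-E.
The set {Eli, Kai, Ravi} has only 1 neighbour ({A}), so by Hall's theorem at most 4 of the 6 servers can be matched.

4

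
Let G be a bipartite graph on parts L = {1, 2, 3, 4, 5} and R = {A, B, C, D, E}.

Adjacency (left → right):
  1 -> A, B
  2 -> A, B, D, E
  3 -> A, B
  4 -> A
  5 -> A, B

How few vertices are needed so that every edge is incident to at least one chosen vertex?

The 3 edges 1–A, 2–E, 3–B form a matching, so any vertex cover needs at least 3 vertices (one per matched edge).
Conversely {2, A, B} meets every edge and has exactly 3 vertices, so 3 is optimal.

3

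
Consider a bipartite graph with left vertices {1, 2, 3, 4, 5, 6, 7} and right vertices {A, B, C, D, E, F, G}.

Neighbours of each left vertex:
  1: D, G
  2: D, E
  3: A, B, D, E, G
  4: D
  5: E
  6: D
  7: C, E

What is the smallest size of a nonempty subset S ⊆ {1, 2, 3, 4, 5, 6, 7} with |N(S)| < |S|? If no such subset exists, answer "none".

Take S = {4, 6}. Its neighbourhood is {D}, so |N(S)| = 1 < |S| = 2.
No single vertex violates Hall's condition since each has at least one neighbour, so 2 is the minimum.

2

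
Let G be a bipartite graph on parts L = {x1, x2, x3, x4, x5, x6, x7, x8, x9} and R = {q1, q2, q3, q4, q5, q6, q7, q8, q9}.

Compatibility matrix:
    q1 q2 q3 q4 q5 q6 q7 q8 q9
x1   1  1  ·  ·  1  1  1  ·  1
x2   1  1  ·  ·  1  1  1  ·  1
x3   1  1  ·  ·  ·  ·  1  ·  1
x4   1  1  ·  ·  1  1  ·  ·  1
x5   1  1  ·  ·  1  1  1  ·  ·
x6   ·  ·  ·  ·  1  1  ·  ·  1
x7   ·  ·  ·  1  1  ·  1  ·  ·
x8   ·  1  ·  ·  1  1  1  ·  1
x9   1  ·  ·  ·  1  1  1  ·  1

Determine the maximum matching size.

One maximum matching: x1-q7, x2-q9, x3-q2, x4-q1, x5-q6, x6-q5, x7-q4.
The set {x1, x2, x3, x4, x5, x6, x8, x9} has only 6 neighbours ({q1, q2, q5, q6, q7, q9}), so by Hall's theorem at most 7 of the 9 left vertices can be matched.

7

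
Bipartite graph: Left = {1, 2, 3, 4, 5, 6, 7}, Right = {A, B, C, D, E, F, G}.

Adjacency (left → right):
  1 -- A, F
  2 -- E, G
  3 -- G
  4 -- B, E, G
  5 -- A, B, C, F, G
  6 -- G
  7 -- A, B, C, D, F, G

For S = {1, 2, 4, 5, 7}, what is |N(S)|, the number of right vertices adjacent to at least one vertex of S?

7

The union of neighbours of {1, 2, 4, 5, 7} is {A, B, C, D, E, F, G}, which has 7 elements.
Since |N(S)| = 7 ≥ |S| = 5, Hall's condition holds for this subset.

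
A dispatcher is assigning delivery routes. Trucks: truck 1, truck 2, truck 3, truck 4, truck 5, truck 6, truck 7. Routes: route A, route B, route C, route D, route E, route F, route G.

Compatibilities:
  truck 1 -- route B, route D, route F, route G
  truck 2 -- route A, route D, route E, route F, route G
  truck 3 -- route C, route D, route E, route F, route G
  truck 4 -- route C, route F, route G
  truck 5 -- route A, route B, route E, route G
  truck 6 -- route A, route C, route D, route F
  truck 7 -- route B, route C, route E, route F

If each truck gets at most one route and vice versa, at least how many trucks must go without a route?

For example, pair truck 1-route B, truck 2-route G, truck 3-route C, truck 4-route F, truck 5-route A, truck 6-route D, truck 7-route E.
All 7 trucks are matched, so no larger matching exists.
That matches 7 of the 7, leaving 0 unmatched; no matching can do better.

0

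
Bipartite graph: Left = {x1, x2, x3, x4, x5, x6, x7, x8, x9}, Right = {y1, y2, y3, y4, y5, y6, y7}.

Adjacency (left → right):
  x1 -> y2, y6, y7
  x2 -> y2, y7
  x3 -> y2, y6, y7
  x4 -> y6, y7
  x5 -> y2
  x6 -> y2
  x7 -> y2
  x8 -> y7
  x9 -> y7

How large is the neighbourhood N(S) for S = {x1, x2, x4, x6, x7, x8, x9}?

3

The union of neighbours of {x1, x2, x4, x6, x7, x8, x9} is {y2, y6, y7}, which has 3 elements.
Since |N(S)| = 3 < |S| = 7, Hall's condition fails for this subset.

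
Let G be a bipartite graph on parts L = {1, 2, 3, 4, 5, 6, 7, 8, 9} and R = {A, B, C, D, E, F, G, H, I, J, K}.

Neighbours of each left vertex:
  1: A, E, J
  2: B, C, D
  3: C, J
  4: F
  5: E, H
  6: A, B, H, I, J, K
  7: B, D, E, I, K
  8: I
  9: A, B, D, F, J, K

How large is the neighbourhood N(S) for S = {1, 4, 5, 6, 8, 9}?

The union of neighbours of {1, 4, 5, 6, 8, 9} is {A, B, D, E, F, H, I, J, K}, which has 9 elements.
Since |N(S)| = 9 ≥ |S| = 6, Hall's condition holds for this subset.

9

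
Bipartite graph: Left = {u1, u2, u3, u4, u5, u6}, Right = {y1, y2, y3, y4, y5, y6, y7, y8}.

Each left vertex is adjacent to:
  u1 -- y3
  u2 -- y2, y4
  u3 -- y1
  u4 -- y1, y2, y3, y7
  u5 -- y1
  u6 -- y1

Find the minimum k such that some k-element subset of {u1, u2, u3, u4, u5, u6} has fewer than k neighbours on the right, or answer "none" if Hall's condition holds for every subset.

Take S = {u3, u5}. Its neighbourhood is {y1}, so |N(S)| = 1 < |S| = 2.
No single vertex violates Hall's condition since each has at least one neighbour, so 2 is the minimum.

2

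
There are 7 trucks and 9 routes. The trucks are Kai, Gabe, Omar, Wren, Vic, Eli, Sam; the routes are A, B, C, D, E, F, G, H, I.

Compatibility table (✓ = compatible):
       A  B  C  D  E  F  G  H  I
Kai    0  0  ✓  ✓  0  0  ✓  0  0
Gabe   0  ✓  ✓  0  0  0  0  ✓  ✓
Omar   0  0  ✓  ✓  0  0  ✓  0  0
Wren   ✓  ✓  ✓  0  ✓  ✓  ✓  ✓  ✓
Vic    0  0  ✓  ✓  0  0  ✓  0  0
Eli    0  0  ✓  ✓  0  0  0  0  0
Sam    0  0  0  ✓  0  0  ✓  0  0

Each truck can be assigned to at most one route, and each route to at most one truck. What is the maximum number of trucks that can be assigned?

For example, pair Kai-D, Gabe-B, Omar-C, Wren-A, Vic-G.
The set {Kai, Omar, Vic, Eli, Sam} has only 3 neighbours ({C, D, G}), so by Hall's theorem at most 5 of the 7 trucks can be matched.

5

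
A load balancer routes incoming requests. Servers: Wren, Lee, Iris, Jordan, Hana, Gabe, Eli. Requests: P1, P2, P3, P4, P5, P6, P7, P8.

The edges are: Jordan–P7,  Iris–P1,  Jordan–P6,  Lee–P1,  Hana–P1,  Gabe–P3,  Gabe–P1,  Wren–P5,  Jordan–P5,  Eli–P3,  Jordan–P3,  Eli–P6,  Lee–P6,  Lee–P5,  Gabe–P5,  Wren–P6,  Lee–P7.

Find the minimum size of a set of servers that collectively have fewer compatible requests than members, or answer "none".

2

Take S = {Iris, Hana}. Its neighbourhood is {P1}, so |N(S)| = 1 < |S| = 2.
No single vertex violates Hall's condition since each has at least one neighbour, so 2 is the minimum.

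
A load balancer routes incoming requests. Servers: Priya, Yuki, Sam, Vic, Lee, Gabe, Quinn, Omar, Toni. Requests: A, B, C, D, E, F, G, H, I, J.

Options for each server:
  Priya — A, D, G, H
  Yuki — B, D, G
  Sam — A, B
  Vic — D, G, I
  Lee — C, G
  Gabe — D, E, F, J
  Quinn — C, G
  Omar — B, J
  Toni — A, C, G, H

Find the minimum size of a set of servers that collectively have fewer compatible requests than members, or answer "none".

none

A matching saturating every server exists, for instance Priya→D, Yuki→B, Sam→A, Vic→I, Lee→G, Gabe→E, Quinn→C, Omar→J, Toni→H.
By Hall's marriage theorem, this means |N(S)| ≥ |S| for every subset S, so no violating subset exists.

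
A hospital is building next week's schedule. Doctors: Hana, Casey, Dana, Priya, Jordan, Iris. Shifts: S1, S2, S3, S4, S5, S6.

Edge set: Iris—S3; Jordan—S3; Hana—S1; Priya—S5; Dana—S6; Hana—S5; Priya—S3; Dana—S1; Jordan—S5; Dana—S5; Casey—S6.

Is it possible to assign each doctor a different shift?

The set {Hana, Casey, Dana, Priya, Jordan, Iris} has only 4 neighbours ({S1, S3, S5, S6}), so by Hall's theorem at most 4 of the 6 doctors can be matched.
Hence no matching covers every doctor.

No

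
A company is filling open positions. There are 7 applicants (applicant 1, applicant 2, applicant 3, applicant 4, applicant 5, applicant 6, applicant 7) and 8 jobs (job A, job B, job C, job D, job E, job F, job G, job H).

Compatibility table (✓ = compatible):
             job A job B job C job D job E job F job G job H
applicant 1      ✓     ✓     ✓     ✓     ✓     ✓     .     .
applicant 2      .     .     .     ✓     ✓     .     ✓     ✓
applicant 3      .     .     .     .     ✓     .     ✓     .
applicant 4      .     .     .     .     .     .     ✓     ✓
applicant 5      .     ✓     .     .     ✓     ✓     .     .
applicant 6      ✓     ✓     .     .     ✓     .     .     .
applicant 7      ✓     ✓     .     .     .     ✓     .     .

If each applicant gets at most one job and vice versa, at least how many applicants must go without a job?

A valid assignment of size 7: applicant 1–job F, applicant 2–job D, applicant 3–job G, applicant 4–job H, applicant 5–job B, applicant 6–job E, applicant 7–job A.
All 7 applicants are matched, so no larger matching exists.
That matches 7 of the 7, leaving 0 unmatched; no matching can do better.

0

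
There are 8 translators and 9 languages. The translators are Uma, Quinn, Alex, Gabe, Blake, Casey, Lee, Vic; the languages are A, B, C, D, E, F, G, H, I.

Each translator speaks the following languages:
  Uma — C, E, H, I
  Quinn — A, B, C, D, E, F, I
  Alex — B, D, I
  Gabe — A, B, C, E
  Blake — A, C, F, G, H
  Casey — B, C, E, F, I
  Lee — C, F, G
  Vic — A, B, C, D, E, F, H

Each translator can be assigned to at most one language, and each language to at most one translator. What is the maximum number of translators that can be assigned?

8

For example, pair Uma→H, Quinn→E, Alex→D, Gabe→C, Blake→G, Casey→B, Lee→F, Vic→A.
All 8 translators are matched, so no larger matching exists.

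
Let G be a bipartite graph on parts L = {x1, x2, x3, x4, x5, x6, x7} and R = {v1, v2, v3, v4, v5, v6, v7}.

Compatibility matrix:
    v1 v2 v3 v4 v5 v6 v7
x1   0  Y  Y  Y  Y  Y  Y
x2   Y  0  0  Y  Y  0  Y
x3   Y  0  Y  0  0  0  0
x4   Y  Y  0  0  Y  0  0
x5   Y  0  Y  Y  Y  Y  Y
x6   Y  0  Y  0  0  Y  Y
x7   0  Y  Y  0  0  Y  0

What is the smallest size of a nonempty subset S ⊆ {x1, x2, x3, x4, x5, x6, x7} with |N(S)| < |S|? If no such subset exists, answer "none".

A matching saturating every left vertex exists, for instance x1→v3, x2→v4, x3→v1, x4→v5, x5→v6, x6→v7, x7→v2.
By Hall's marriage theorem, this means |N(S)| ≥ |S| for every subset S, so no violating subset exists.

none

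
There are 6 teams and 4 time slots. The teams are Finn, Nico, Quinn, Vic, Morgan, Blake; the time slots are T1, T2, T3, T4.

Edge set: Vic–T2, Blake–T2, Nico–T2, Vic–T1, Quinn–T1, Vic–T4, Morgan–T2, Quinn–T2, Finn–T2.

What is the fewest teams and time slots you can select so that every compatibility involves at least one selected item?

The 3 edges Finn–T2, Quinn–T1, Vic–T4 form a matching, so any vertex cover needs at least 3 vertices (one per matched edge).
Conversely {Quinn, Vic, T2} meets every edge and has exactly 3 vertices, so 3 is optimal.

3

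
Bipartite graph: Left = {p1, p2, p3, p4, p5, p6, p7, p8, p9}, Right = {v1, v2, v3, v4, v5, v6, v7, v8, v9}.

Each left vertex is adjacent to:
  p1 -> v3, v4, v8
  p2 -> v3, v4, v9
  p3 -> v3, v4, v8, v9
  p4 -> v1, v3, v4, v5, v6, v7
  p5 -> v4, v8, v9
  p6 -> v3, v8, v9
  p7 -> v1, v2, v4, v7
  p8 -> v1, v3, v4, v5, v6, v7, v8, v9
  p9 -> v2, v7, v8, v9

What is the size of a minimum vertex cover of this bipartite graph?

8

The 8 edges p1–v8, p2–v9, p3–v3, p4–v1, p5–v4, p7–v7, p8–v6, p9–v2 form a matching, so any vertex cover needs at least 8 vertices (one per matched edge).
Conversely {p4, p7, p8, p9, v3, v4, v8, v9} meets every edge and has exactly 8 vertices, so 8 is optimal.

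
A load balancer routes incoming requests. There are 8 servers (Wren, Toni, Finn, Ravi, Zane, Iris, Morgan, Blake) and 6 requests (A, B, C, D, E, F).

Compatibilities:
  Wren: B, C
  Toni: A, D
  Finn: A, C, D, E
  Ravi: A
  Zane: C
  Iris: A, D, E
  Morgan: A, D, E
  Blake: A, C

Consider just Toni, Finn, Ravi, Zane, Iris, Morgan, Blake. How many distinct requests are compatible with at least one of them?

4

The union of neighbours of {Toni, Finn, Ravi, Zane, Iris, Morgan, Blake} is {A, C, D, E}, which has 4 elements.
Since |N(S)| = 4 < |S| = 7, Hall's condition fails for this subset.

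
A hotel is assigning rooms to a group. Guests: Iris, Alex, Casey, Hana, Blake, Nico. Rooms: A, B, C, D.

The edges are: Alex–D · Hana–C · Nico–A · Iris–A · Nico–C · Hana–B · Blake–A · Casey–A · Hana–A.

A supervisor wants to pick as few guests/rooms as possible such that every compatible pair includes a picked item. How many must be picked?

{Alex, Hana, Nico, A} is a vertex cover of size 4: every edge has an endpoint in this set.
No smaller cover exists because Iris–A, Alex–D, Hana–B, Nico–C is a matching of size 4, and a cover must include an endpoint of each of these disjoint edges (König's theorem).

4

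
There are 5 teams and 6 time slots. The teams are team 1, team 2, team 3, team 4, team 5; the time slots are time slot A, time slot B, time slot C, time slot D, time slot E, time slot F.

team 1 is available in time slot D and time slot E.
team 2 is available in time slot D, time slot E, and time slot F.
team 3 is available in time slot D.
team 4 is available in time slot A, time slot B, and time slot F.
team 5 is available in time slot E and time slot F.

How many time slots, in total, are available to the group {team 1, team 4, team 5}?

The union of neighbours of {team 1, team 4, team 5} is {time slot A, time slot B, time slot D, time slot E, time slot F}, which has 5 elements.
Since |N(S)| = 5 ≥ |S| = 3, Hall's condition holds for this subset.

5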